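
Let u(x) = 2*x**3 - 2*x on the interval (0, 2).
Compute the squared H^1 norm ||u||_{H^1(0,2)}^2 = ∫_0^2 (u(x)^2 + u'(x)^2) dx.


||u||_{H^1}^2 = 21736/105

The H^1 norm (squared) on an interval (0, L) is
  ||u||_{H^1}^2 = ∫_0^L u(x)^2 dx + ∫_0^L u'(x)^2 dx.
Compute u'(x) = 6*x**2 - 2.
Then u(x)^2 = 4*x**6 - 8*x**4 + 4*x**2 and u'(x)^2 = 36*x**4 - 24*x**2 + 4.
Integrate each monomial from 0 to 2 using ∫_0^2 c·x^n dx = c·2^(n+1)/(n+1):
  ∫_0^2 u(x)^2 dx = ∫_0^2 (4*x^6 - 8*x^4 + 4*x^2) dx. Term by term:
    ∫_0^2 4*x^6 dx = 512/7;  ∫_0^2 -8*x^4 dx = -256/5;  ∫_0^2 4*x^2 dx = 32/3.
  Sum: 512/7 − 256/5 + 32/3 = 3424/105.
  ∫_0^2 u'(x)^2 dx = ∫_0^2 (36*x^4 - 24*x^2 + 4) dx. Term by term:
    ∫_0^2 36*x^4 dx = 1152/5;  ∫_0^2 -24*x^2 dx = -64;  ∫_0^2 4 dx = 8.
  Sum: 1152/5 − 64 + 8 = 872/5.
Adding: ||u||_{H^1}^2 = 3424/105 + 872/5 = 21736/105.


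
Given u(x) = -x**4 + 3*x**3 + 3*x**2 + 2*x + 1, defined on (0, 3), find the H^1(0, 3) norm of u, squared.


||u||_{H^1}^2 = 250473/140

The H^1 norm (squared) on an interval (0, L) is
  ||u||_{H^1}^2 = ∫_0^L u(x)^2 dx + ∫_0^L u'(x)^2 dx.
Compute u'(x) = -4*x**3 + 9*x**2 + 6*x + 2.
Then u(x)^2 = x**8 - 6*x**7 + 3*x**6 + 14*x**5 + 19*x**4 + 18*x**3 + 10*x**2 + 4*x + 1 and u'(x)^2 = 16*x**6 - 72*x**5 + 33*x**4 + 92*x**3 + 72*x**2 + 24*x + 4.
Integrate each monomial from 0 to 3 using ∫_0^3 c·x^n dx = c·3^(n+1)/(n+1):
  ∫_0^3 u(x)^2 dx = ∫_0^3 (x^8 - 6*x^7 + 3*x^6 + 14*x^5 + 19*x^4 + 18*x^3 + 10*x^2 + 4*x + 1) dx. Term by term:
    ∫_0^3 x^8 dx = 2187;  ∫_0^3 -6*x^7 dx = -19683/4;  ∫_0^3 3*x^6 dx = 6561/7;
    ∫_0^3 14*x^5 dx = 1701;  ∫_0^3 19*x^4 dx = 4617/5;  ∫_0^3 18*x^3 dx = 729/2;
    ∫_0^3 10*x^2 dx = 90;  ∫_0^3 4*x dx = 18;  ∫_0^3 1 dx = 3.
  Sum: 2187 − 19683/4 + 6561/7 + 1701 + 4617/5 + 729/2 + 90 + 18 + 3 = 182481/140.
  ∫_0^3 u'(x)^2 dx = ∫_0^3 (16*x^6 - 72*x^5 + 33*x^4 + 92*x^3 + 72*x^2 + 24*x + 4) dx. Term by term:
    ∫_0^3 16*x^6 dx = 34992/7;  ∫_0^3 -72*x^5 dx = -8748;  ∫_0^3 33*x^4 dx = 8019/5;
    ∫_0^3 92*x^3 dx = 1863;  ∫_0^3 72*x^2 dx = 648;  ∫_0^3 24*x dx = 108;
    ∫_0^3 4 dx = 12.
  Sum: 34992/7 − 8748 + 8019/5 + 1863 + 648 + 108 + 12 = 16998/35.
Adding: ||u||_{H^1}^2 = 182481/140 + 16998/35 = 250473/140.


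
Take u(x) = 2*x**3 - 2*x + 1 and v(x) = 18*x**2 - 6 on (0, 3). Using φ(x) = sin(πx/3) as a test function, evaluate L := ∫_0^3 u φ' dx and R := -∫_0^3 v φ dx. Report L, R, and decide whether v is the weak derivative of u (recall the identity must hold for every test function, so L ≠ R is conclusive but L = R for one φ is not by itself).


LHS = -150/π + 648/π^3, RHS = -450/π + 1944/π^3. No, v is not the weak derivative of u.

u(x) = 2*x**3 - 2*x + 1, classical derivative u'(x) = 6*x**2 - 2.
φ(x) = sin(πx/3), so φ'(x) = π*cos(π*x/3)/3.
Note φ(0) = φ(3) = 0, so the boundary term u·φ vanishes.
LHS = ∫_0^3 u(x) φ'(x) dx = ∫_0^3 (2*π*x^3*cos(π*x/3)/3 - 2*π*x*cos(π*x/3)/3 + π*cos(π*x/3)/3) dx. Term by term:
  ∫_0^3 π*cos(π*x/3)/3 dx = 0;  ∫_0^3 -2*π*x*cos(π*x/3)/3 dx = 12/π;  ∫_0^3 2*π*x^3*cos(π*x/3)/3 dx = -162/π + 648/π^3.
Sum: 0 + 12/π + -162/π + 648/π^3 = -150/π + 648/π^3.
So LHS = -150/π + 648/π^3.
∫_0^3 v(x) φ(x) dx = ∫_0^3 (18*x^2*sin(π*x/3) - 6*sin(π*x/3)) dx. Term by term:
  ∫_0^3 -6*sin(π*x/3) dx = -36/π;  ∫_0^3 18*x^2*sin(π*x/3) dx = -1944/π^3 + 486/π.
Sum: -36/π + -1944/π^3 + 486/π = -1944/π^3 + 450/π.
So RHS = -∫_0^3 v(x) φ(x) dx = -450/π + 1944/π^3.
LHS − RHS = -1296/π^3 + 300/π ≠ 0, so the identity fails.
(For a valid weak derivative the identity must hold for EVERY test function, in particular this one. The failure shows v is NOT the weak derivative of u.)
Correct weak derivative would be u'(x) = 6*x**2 - 2.


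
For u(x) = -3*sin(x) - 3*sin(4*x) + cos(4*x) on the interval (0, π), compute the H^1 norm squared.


||u||_{H^1(0,π)}^2 = 68/5 + 94*π

u'(x) = -4*sin(4*x) - 3*cos(x) - 12*cos(4*x).
Expand u² and (u')² and integrate term by term on (0, π), using: for integers n ≥ 1, ∫_0^π sin²(nx) dx = ∫_0^π cos²(nx) dx = π/2; for n ≠ n', ∫_0^π sin(nx)sin(n'x) dx = ∫_0^π cos(nx)cos(n'x) dx = 0; and by product-to-sum, ∫_0^π sin(nx)cos(n'x) dx = ½∫_0^π [sin((n+n')x) + sin((n−n')x)] dx, which is 0 when n+n' is even and 2n/(n²−n'²) when n+n' is odd (it need not vanish on (0, π)).
  u² squared terms: (-3)²·∫sin(x)² dx = 9·π/2 = 9*π/2;  (-3)²·∫sin(4x)² dx = 9·π/2 = 9*π/2;  (1)²·∫cos(4x)² dx = 1·π/2 = π/2.
  u² cross terms: 2·(-3)·(-3)·∫sin(x)·sin(4x) dx = 18·(0) = 0;  2·(-3)·(1)·∫sin(x)·cos(4x) dx = -6·(-2/15) = 4/5;  2·(-3)·(1)·∫sin(4x)·cos(4x) dx = -6·(0) = 0.
  So ∫_0^π u² dx = 9*π/2 + 9*π/2 + π/2 + 0 + 4/5 + 0 = 4/5 + 19*π/2.
  (u')² squared terms: (-12)²·∫cos(4x)² dx = 144·π/2 = 72*π;  (-4)²·∫sin(4x)² dx = 16·π/2 = 8*π;  (-3)²·∫cos(x)² dx = 9·π/2 = 9*π/2.
  (u')² cross terms: 2·(-12)·(-4)·∫cos(4x)·sin(4x) dx = 96·(0) = 0;  2·(-12)·(-3)·∫cos(4x)·cos(x) dx = 72·(0) = 0;  2·(-4)·(-3)·∫sin(4x)·cos(x) dx = 24·(8/15) = 64/5.
  So ∫_0^π (u')² dx = 72*π + 8*π + 9*π/2 + 0 + 0 + 64/5 = 64/5 + 169*π/2.
||u||_{H^1}^2 = (4/5 + 19*π/2) + (64/5 + 169*π/2) = 68/5 + 94*π.


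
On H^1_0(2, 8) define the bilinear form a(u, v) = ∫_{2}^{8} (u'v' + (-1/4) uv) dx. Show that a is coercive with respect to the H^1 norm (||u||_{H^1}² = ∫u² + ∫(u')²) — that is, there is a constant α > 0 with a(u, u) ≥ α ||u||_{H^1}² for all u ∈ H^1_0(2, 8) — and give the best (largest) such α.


α = (-9 + π^2)/(π^2 + 36)

Coercivity of a(·,·) on H^1_0(2, 8) means a(u, u) ≥ α ||u||_{H^1}² for every u ∈ H^1_0.
The interval has length L = 6, and Poincaré/coercivity depend only on L. Here a(u, u) = ∫(u')² + (-1/4)·∫u².
Here c = -1/4 < 0 with |c| < (π/L)² = π^2/36, so coercivity still holds. The condition a(u,u) ≥ α||u||_{H^1}² reads (1−α)∫(u')² ≥ (α−c)∫u². Any admissible α is ≤ 1 (rapidly oscillating u have ∫u²/∫(u')² → 0), and α = 1 would force 0 ≥ (1−c)∫u², impossible since c < 1; so 1−α > 0. By the sharp Poincaré inequality on H^1_0 of an interval of length L, ∫(u')² ≥ (π/L)²∫u² with equality for the first sine mode sin(π(x−x₀)/L) (x₀ the left endpoint), so the inequality holds for all u iff (1−α)(π/L)² ≥ α − c, i.e. α ≤ ((π/L)² + c)/((π/L)² + 1) = (1 + c(L/π)²)/(1 + (L/π)²). (Direct route, valid since c ≤ 0: Poincaré gives c∫u² ≥ c(L/π)²∫(u')², so a(u,u) ≥ (1 + c(L/π)²)∫(u')², while ||u||_{H^1}² ≤ (1 + (L/π)²)∫(u')²; dividing yields the same α.) With (π/L)² = π^2/36 and c = -1/4, the largest admissible constant is α = ((π/L)² + c)/((π/L)² + 1).
Simplifying, α = (-9 + π^2)/(π^2 + 36).


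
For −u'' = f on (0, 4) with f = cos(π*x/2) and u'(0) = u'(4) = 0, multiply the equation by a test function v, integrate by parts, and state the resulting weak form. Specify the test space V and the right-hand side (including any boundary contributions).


V = H^1(0, 4) (no boundary constraint on v; u is determined up to an additive constant); weak form: ∫_0^4 u'v' dx = ∫_0^4 (cos(π*x/2)) v dx for all v ∈ V.

Multiply both sides by a test function v and integrate from 0 to 4:
  ∫_0^4 −u''(x) v(x) dx = ∫_0^4 f(x) v(x) dx.
Integrate the LHS by parts once:
  ∫_0^4 −u'' v dx = −[u'(x) v(x)]_0^4 + ∫_0^4 u'(x) v'(x) dx.
Thus ∫_0^4 u'(x) v'(x) dx = ∫_0^4 f(x) v(x) dx + [u'(x) v(x)]_0^4.
Choose V so that boundary terms are either known or forced to vanish.
u has homogeneous Neumann: u'(0) = u'(4) = 0. So [u' v]_0^4 = 0·v(4) − 0·v(0) = 0 for any v; take V = H^1(0, 4).
Weak formulation: find u (satisfying any essential BC) such that ∫_0^4 u'(x) v'(x) dx = ∫_0^4 f v dx for all v ∈ V (homogeneous Neumann, so boundary terms vanish).
Substituting f(x) = cos(π*x/2), the right-hand side is ∫_0^4 (cos(π*x/2)) v dx.
Compatibility check (pure Neumann): taking v ≡ 1 ∈ V gives 0 = ∫_0^4 f dx + (0) − (0), i.e. ∫_0^4 f dx must equal u'(0) − u'(4) = 0. Indeed ∫_0^4 (cos(π*x/2)) dx = 0, so the data are compatible. The solution is then unique only up to an additive constant (fix it e.g. by requiring ∫_0^4 u dx = 0).


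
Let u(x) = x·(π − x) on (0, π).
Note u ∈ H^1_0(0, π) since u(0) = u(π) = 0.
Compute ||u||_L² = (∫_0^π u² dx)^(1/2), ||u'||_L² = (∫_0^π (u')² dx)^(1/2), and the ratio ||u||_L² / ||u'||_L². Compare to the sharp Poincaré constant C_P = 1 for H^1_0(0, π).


||u||_L² / ||u'||_L² = sqrt(10)*π/10 < C_P = 1.

u(x) = x·(π − x), so u'(x) = π - 2*x.
u(x) = x·(π − x) vanishes at x = 0 and x = π, so u ∈ H^1_0(0, π). Differentiate via the product rule and integrate the resulting polynomials term by term.
  ∫_0^π u² dx = ∫_0^π (x^4 - 2*π*x^3 + π^2*x^2) dx. Term by term:
    ∫_0^π x^4 dx = π^5/5;  ∫_0^π -2*π*x^3 dx = -π^5/2;  ∫_0^π π^2*x^2 dx = π^5/3.
  Sum: π^5/5 − π^5/2 + π^5/3 = π^5/30.
  ∫_0^π (u')² dx = ∫_0^π (4*x^2 - 4*π*x + π^2) dx. Term by term:
    ∫_0^π 4*x^2 dx = 4*π^3/3;  ∫_0^π -4*π*x dx = -2*π^3;  ∫_0^π π^2 dx = π^3.
  Sum: 4*π^3/3 − 2*π^3 + π^3 = π^3/3.
∫_0^π u² dx = π^5/30, so ||u||_L² = sqrt(30)*π^(5/2)/30.
∫_0^π (u')² dx = π^3/3, so ||u'||_L² = sqrt(3)*π^(3/2)/3.
Ratio ||u||_L² / ||u'||_L² = sqrt(10)*π/10.
Sharp Poincaré constant on H^1_0(0, π) is C_P = L/π = 1, achieved by sin(x).
A polynomial bump cannot attain the sharp Poincaré constant (only the first sine eigenfunction does), so the ratio is strictly less than C_P, consistent with ||u||_L² ≤ C_P ||u'||_L².


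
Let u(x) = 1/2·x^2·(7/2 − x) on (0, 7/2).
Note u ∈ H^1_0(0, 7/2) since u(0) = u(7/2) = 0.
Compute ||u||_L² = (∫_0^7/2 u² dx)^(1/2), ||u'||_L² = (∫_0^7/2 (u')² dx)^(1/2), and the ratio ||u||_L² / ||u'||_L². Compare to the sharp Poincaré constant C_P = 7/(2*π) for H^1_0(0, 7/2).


||u||_L² / ||u'||_L² = sqrt(14)/4 < C_P = 7/(2*π).

u(x) = 1/2·x^2·(7/2 − x), so u'(x) = x*(7 - 3*x)/2.
u(x) = 1/2·x^2·(7/2 − x) vanishes at x = 0 and x = 7/2, so u ∈ H^1_0(0, 7/2). Differentiate via the product rule and integrate the resulting polynomials term by term.
  ∫_0^7/2 u² dx = ∫_0^7/2 (x^6/4 - 7*x^5/4 + 49*x^4/16) dx. Term by term:
    ∫_0^7/2 x^6/4 dx = 117649/512;  ∫_0^7/2 -7*x^5/4 dx = -823543/1536;  ∫_0^7/2 49*x^4/16 dx = 823543/2560.
  Sum: 117649/512 − 823543/1536 + 823543/2560 = 117649/7680.
  ∫_0^7/2 (u')² dx = ∫_0^7/2 (9*x^4/4 - 21*x^3/2 + 49*x^2/4) dx. Term by term:
    ∫_0^7/2 9*x^4/4 dx = 151263/640;  ∫_0^7/2 -21*x^3/2 dx = -50421/128;  ∫_0^7/2 49*x^2/4 dx = 16807/96.
  Sum: 151263/640 − 50421/128 + 16807/96 = 16807/960.
∫_0^7/2 u² dx = 117649/7680, so ||u||_L² = 343*sqrt(30)/480.
∫_0^7/2 (u')² dx = 16807/960, so ||u'||_L² = 49*sqrt(105)/120.
Ratio ||u||_L² / ||u'||_L² = sqrt(14)/4.
Sharp Poincaré constant on H^1_0(0, 7/2) is C_P = L/π = 7/(2*π), achieved by sin(2*π/7·x).
A polynomial bump cannot attain the sharp Poincaré constant (only the first sine eigenfunction does), so the ratio is strictly less than C_P, consistent with ||u||_L² ≤ C_P ||u'||_L².


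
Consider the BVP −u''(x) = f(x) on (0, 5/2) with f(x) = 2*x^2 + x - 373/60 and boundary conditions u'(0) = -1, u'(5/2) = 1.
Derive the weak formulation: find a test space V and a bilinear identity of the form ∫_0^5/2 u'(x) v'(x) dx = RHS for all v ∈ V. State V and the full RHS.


V = H^1(0, 5/2) (v unrestricted at boundary; u is determined up to an additive constant); weak form: ∫_0^5/2 u'v' dx = ∫_0^5/2 (2*x^2 + x - 373/60) v dx + v(5/2) + v(0) for all v ∈ V.

Multiply both sides by a test function v and integrate from 0 to 5/2:
  ∫_0^5/2 −u''(x) v(x) dx = ∫_0^5/2 f(x) v(x) dx.
Integrate the LHS by parts once:
  ∫_0^5/2 −u'' v dx = −[u'(x) v(x)]_0^5/2 + ∫_0^5/2 u'(x) v'(x) dx.
Thus ∫_0^5/2 u'(x) v'(x) dx = ∫_0^5/2 f(x) v(x) dx + [u'(x) v(x)]_0^5/2.
Choose V so that boundary terms are either known or forced to vanish.
u has inhomogeneous Neumann u'(0) = -1, u'(5/2) = 1. [u' v]_0^5/2 = (1)·v(5/2) − (-1)·v(0) = v(5/2) + v(0). Take V = H^1(0, 5/2); boundary term becomes part of RHS.
Weak formulation: find u (satisfying any essential BC) such that ∫_0^5/2 u'(x) v'(x) dx = ∫_0^5/2 f v dx + v(5/2) + v(0) for all v ∈ V (Neumann data are natural BCs: they enter the RHS as boundary terms).
Substituting f(x) = 2*x^2 + x - 373/60, the right-hand side is ∫_0^5/2 (2*x^2 + x - 373/60) v dx + v(5/2) + v(0).
Compatibility check (pure Neumann): taking v ≡ 1 ∈ V gives 0 = ∫_0^5/2 f dx + (1) − (-1), i.e. ∫_0^5/2 f dx must equal u'(0) − u'(5/2) = -2. Indeed ∫_0^5/2 (2*x^2 + x - 373/60) dx = -2, so the data are compatible. The solution is then unique only up to an additive constant (fix it e.g. by requiring ∫_0^5/2 u dx = 0).


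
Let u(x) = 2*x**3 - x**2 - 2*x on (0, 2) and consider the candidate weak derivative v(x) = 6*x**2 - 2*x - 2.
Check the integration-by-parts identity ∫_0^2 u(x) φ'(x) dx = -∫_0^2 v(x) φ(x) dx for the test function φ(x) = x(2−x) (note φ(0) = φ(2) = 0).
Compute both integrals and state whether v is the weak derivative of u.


LHS = -64/15, RHS = -64/15. Yes, v = u' weakly.

u(x) = 2*x**3 - x**2 - 2*x, classical derivative u'(x) = 6*x**2 - 2*x - 2.
φ(x) = x(2−x), so φ'(x) = 2 - 2*x.
Note φ(0) = φ(2) = 0, so the boundary term u·φ vanishes.
LHS = ∫_0^2 u(x) φ'(x) dx = ∫_0^2 (-4*x^4 + 6*x^3 + 2*x^2 - 4*x) dx. Term by term:
  ∫_0^2 -4*x^4 dx = -128/5;  ∫_0^2 6*x^3 dx = 24;  ∫_0^2 2*x^2 dx = 16/3;
  ∫_0^2 -4*x dx = -8.
Sum: -128/5 + 24 + 16/3 − 8 = -64/15.
So LHS = -64/15.
∫_0^2 v(x) φ(x) dx = ∫_0^2 (-6*x^4 + 14*x^3 - 2*x^2 - 4*x) dx. Term by term:
  ∫_0^2 -6*x^4 dx = -192/5;  ∫_0^2 14*x^3 dx = 56;  ∫_0^2 -2*x^2 dx = -16/3;
  ∫_0^2 -4*x dx = -8.
Sum: -192/5 + 56 − 16/3 − 8 = 64/15.
So RHS = -∫_0^2 v(x) φ(x) dx = -64/15.
LHS = RHS, so the identity holds for this test φ.
Moreover u is smooth here and v(x) = u'(x) = 6*x**2 - 2*x - 2 pointwise, so the identity holds for every test function. Hence v is the weak derivative of u.


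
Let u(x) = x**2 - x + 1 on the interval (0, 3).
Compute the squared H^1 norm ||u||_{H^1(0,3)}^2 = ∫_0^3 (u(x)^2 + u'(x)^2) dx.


||u||_{H^1}^2 = 501/10

The H^1 norm (squared) on an interval (0, L) is
  ||u||_{H^1}^2 = ∫_0^L u(x)^2 dx + ∫_0^L u'(x)^2 dx.
Compute u'(x) = 2*x - 1.
Then u(x)^2 = x**4 - 2*x**3 + 3*x**2 - 2*x + 1 and u'(x)^2 = 4*x**2 - 4*x + 1.
Integrate each monomial from 0 to 3 using ∫_0^3 c·x^n dx = c·3^(n+1)/(n+1):
  ∫_0^3 u(x)^2 dx = ∫_0^3 (x^4 - 2*x^3 + 3*x^2 - 2*x + 1) dx. Term by term:
    ∫_0^3 x^4 dx = 243/5;  ∫_0^3 -2*x^3 dx = -81/2;  ∫_0^3 3*x^2 dx = 27;
    ∫_0^3 -2*x dx = -9;  ∫_0^3 1 dx = 3.
  Sum: 243/5 − 81/2 + 27 − 9 + 3 = 291/10.
  ∫_0^3 u'(x)^2 dx = ∫_0^3 (4*x^2 - 4*x + 1) dx. Term by term:
    ∫_0^3 4*x^2 dx = 36;  ∫_0^3 -4*x dx = -18;  ∫_0^3 1 dx = 3.
  Sum: 36 − 18 + 3 = 21.
Adding: ||u||_{H^1}^2 = 291/10 + 21 = 501/10.


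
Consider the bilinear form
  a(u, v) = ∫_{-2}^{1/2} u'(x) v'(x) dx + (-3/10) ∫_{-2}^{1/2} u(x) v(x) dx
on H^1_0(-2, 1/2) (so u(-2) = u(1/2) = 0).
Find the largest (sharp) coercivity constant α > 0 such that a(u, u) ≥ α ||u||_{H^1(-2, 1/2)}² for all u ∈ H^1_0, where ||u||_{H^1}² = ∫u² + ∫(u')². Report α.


α = (-15 + 8*π^2)/(2*(25 + 4*π^2))

Coercivity of a(·,·) on H^1_0(-2, 1/2) means a(u, u) ≥ α ||u||_{H^1}² for every u ∈ H^1_0.
The interval has length L = 5/2, and Poincaré/coercivity depend only on L. Here a(u, u) = ∫(u')² + (-3/10)·∫u².
Here c = -3/10 < 0 with |c| < (π/L)² = 4*π^2/25, so coercivity still holds. The condition a(u,u) ≥ α||u||_{H^1}² reads (1−α)∫(u')² ≥ (α−c)∫u². Any admissible α is ≤ 1 (rapidly oscillating u have ∫u²/∫(u')² → 0), and α = 1 would force 0 ≥ (1−c)∫u², impossible since c < 1; so 1−α > 0. By the sharp Poincaré inequality on H^1_0 of an interval of length L, ∫(u')² ≥ (π/L)²∫u² with equality for the first sine mode sin(π(x−x₀)/L) (x₀ the left endpoint), so the inequality holds for all u iff (1−α)(π/L)² ≥ α − c, i.e. α ≤ ((π/L)² + c)/((π/L)² + 1) = (1 + c(L/π)²)/(1 + (L/π)²). (Direct route, valid since c ≤ 0: Poincaré gives c∫u² ≥ c(L/π)²∫(u')², so a(u,u) ≥ (1 + c(L/π)²)∫(u')², while ||u||_{H^1}² ≤ (1 + (L/π)²)∫(u')²; dividing yields the same α.) With (π/L)² = 4*π^2/25 and c = -3/10, the largest admissible constant is α = ((π/L)² + c)/((π/L)² + 1).
Simplifying, α = (-15 + 8*π^2)/(2*(25 + 4*π^2)).


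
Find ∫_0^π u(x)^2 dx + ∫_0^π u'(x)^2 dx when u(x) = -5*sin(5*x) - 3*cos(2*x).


||u||_{H^1(0,π)}^2 = 500/7 + 695*π/2

u'(x) = 6*sin(2*x) - 25*cos(5*x).
Expand u² and (u')² and integrate term by term on (0, π), using: for integers n ≥ 1, ∫_0^π sin²(nx) dx = ∫_0^π cos²(nx) dx = π/2; for n ≠ n', ∫_0^π sin(nx)sin(n'x) dx = ∫_0^π cos(nx)cos(n'x) dx = 0; and by product-to-sum, ∫_0^π sin(nx)cos(n'x) dx = ½∫_0^π [sin((n+n')x) + sin((n−n')x)] dx, which is 0 when n+n' is even and 2n/(n²−n'²) when n+n' is odd (it need not vanish on (0, π)).
  u² squared terms: (-5)²·∫sin(5x)² dx = 25·π/2 = 25*π/2;  (-3)²·∫cos(2x)² dx = 9·π/2 = 9*π/2.
  u² cross terms: 2·(-5)·(-3)·∫sin(5x)·cos(2x) dx = 30·(10/21) = 100/7.
  So ∫_0^π u² dx = 25*π/2 + 9*π/2 + 100/7 = 100/7 + 17*π.
  (u')² squared terms: (-25)²·∫cos(5x)² dx = 625·π/2 = 625*π/2;  (6)²·∫sin(2x)² dx = 36·π/2 = 18*π.
  (u')² cross terms: 2·(-25)·(6)·∫cos(5x)·sin(2x) dx = -300·(-4/21) = 400/7.
  So ∫_0^π (u')² dx = 625*π/2 + 18*π + 400/7 = 400/7 + 661*π/2.
||u||_{H^1}^2 = (100/7 + 17*π) + (400/7 + 661*π/2) = 500/7 + 695*π/2.


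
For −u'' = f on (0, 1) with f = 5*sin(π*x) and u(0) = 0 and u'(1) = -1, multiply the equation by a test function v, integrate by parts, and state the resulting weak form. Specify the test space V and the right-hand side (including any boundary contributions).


V = {v ∈ H^1(0, 1) : v(0) = 0} (test functions vanish at x = 0 where u is specified); weak form: ∫_0^1 u'v' dx = ∫_0^1 (5*sin(π*x)) v dx − v(1) for all v ∈ V.

Multiply both sides by a test function v and integrate from 0 to 1:
  ∫_0^1 −u''(x) v(x) dx = ∫_0^1 f(x) v(x) dx.
Integrate the LHS by parts once:
  ∫_0^1 −u'' v dx = −[u'(x) v(x)]_0^1 + ∫_0^1 u'(x) v'(x) dx.
Thus ∫_0^1 u'(x) v'(x) dx = ∫_0^1 f(x) v(x) dx + [u'(x) v(x)]_0^1.
Choose V so that boundary terms are either known or forced to vanish.
Mixed BC: u(0) = 0 (Dirichlet) and u'(1) = -1 (Neumann). Define V = {v ∈ H^1(0, 1) : v(0) = 0}. Then [u' v]_0^1 = u'(1)·v(1) − u'(0)·0 = − v(1).
Weak formulation: find u (satisfying any essential BC) such that ∫_0^1 u'(x) v'(x) dx = ∫_0^1 f v dx − v(1) for all v ∈ V (Dirichlet at 0 absorbed into V; Neumann datum at x = 1 contributes the boundary term).
Substituting f(x) = 5*sin(π*x), the right-hand side is ∫_0^1 (5*sin(π*x)) v dx − v(1).


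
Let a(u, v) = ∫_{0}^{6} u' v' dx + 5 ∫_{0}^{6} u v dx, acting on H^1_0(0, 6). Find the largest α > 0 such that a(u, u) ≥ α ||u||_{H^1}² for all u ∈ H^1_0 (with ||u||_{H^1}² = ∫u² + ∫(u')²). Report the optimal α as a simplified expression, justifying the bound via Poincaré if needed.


α = 1

Coercivity of a(·,·) on H^1_0(0, 6) means a(u, u) ≥ α ||u||_{H^1}² for every u ∈ H^1_0.
The interval has length L = 6, and Poincaré/coercivity depend only on L. Here a(u, u) = ∫(u')² + (5)·∫u².
Here c = 5 ≥ 1, so a(u,u) = ∫(u')² + c∫u² ≥ ∫(u')² + ∫u² = ||u||_{H^1}², i.e. α = 1 works. No larger α is possible: a(u,u) ≥ α||u||_{H^1}² means (1−α)∫(u')² ≥ (α−c)∫u², and for the modes u_n = sin(nπ(x−x₀)/L) (x₀ the left endpoint) one has ∫u_n²/∫(u_n')² = (L/(nπ))² → 0, so a(u_n,u_n)/||u_n||_{H^1}² → 1. Hence the optimal constant is α = 1.
Therefore α = 1.


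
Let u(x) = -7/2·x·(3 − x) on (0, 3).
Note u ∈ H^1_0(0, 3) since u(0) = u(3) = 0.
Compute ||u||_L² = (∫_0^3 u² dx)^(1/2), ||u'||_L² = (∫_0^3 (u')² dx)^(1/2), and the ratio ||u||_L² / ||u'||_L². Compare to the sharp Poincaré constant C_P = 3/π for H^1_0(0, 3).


||u||_L² / ||u'||_L² = 3*sqrt(10)/10 < C_P = 3/π.

u(x) = -7/2·x·(3 − x), so u'(x) = 7*x - 21/2.
u(x) = -7/2·x·(3 − x) vanishes at x = 0 and x = 3, so u ∈ H^1_0(0, 3). Differentiate via the product rule and integrate the resulting polynomials term by term.
  ∫_0^3 u² dx = ∫_0^3 (49*x^4/4 - 147*x^3/2 + 441*x^2/4) dx. Term by term:
    ∫_0^3 49*x^4/4 dx = 11907/20;  ∫_0^3 -147*x^3/2 dx = -11907/8;  ∫_0^3 441*x^2/4 dx = 3969/4.
  Sum: 11907/20 − 11907/8 + 3969/4 = 3969/40.
  ∫_0^3 (u')² dx = ∫_0^3 (49*x^2 - 147*x + 441/4) dx. Term by term:
    ∫_0^3 49*x^2 dx = 441;  ∫_0^3 -147*x dx = -1323/2;  ∫_0^3 441/4 dx = 1323/4.
  Sum: 441 − 1323/2 + 1323/4 = 441/4.
∫_0^3 u² dx = 3969/40, so ||u||_L² = 63*sqrt(10)/20.
∫_0^3 (u')² dx = 441/4, so ||u'||_L² = 21/2.
Ratio ||u||_L² / ||u'||_L² = 3*sqrt(10)/10.
Sharp Poincaré constant on H^1_0(0, 3) is C_P = L/π = 3/π, achieved by sin(π/3·x).
A polynomial bump cannot attain the sharp Poincaré constant (only the first sine eigenfunction does), so the ratio is strictly less than C_P, consistent with ||u||_L² ≤ C_P ||u'||_L².


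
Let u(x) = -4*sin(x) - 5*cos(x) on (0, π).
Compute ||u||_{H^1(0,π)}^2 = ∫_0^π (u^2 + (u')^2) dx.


||u||_{H^1(0,π)}^2 = 41*π

u'(x) = 5*sin(x) - 4*cos(x).
Expand u² and (u')² and integrate term by term on (0, π), using: for integers n ≥ 1, ∫_0^π sin²(nx) dx = ∫_0^π cos²(nx) dx = π/2; for n ≠ n', ∫_0^π sin(nx)sin(n'x) dx = ∫_0^π cos(nx)cos(n'x) dx = 0; and by product-to-sum, ∫_0^π sin(nx)cos(n'x) dx = ½∫_0^π [sin((n+n')x) + sin((n−n')x)] dx, which is 0 when n+n' is even and 2n/(n²−n'²) when n+n' is odd (it need not vanish on (0, π)).
  u² squared terms: (-5)²·∫cos(x)² dx = 25·π/2 = 25*π/2;  (-4)²·∫sin(x)² dx = 16·π/2 = 8*π.
  u² cross terms: 2·(-5)·(-4)·∫cos(x)·sin(x) dx = 40·(0) = 0.
  So ∫_0^π u² dx = 25*π/2 + 8*π + 0 = 41*π/2.
  (u')² squared terms: (-4)²·∫cos(x)² dx = 16·π/2 = 8*π;  (5)²·∫sin(x)² dx = 25·π/2 = 25*π/2.
  (u')² cross terms: 2·(-4)·(5)·∫cos(x)·sin(x) dx = -40·(0) = 0.
  So ∫_0^π (u')² dx = 8*π + 25*π/2 + 0 = 41*π/2.
||u||_{H^1}^2 = (41*π/2) + (41*π/2) = 41*π.


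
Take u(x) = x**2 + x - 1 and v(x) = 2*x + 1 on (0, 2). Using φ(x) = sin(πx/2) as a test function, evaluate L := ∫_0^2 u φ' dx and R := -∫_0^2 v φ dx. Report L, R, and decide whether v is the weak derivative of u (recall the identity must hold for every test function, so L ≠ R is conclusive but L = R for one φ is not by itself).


LHS = -12/π, RHS = -12/π. Yes, v = u' weakly.

u(x) = x**2 + x - 1, classical derivative u'(x) = 2*x + 1.
φ(x) = sin(πx/2), so φ'(x) = π*cos(π*x/2)/2.
Note φ(0) = φ(2) = 0, so the boundary term u·φ vanishes.
LHS = ∫_0^2 u(x) φ'(x) dx = ∫_0^2 (π*x^2*cos(π*x/2)/2 + π*x*cos(π*x/2)/2 - π*cos(π*x/2)/2) dx. Term by term:
  ∫_0^2 -π*cos(π*x/2)/2 dx = 0;  ∫_0^2 π*x*cos(π*x/2)/2 dx = -4/π;  ∫_0^2 π*x^2*cos(π*x/2)/2 dx = -8/π.
Sum: 0 − 4/π − 8/π = -12/π.
So LHS = -12/π.
∫_0^2 v(x) φ(x) dx = ∫_0^2 (2*x*sin(π*x/2) + sin(π*x/2)) dx. Term by term:
  ∫_0^2 2*x*sin(π*x/2) dx = 8/π;  ∫_0^2 sin(π*x/2) dx = 4/π.
Sum: 8/π + 4/π = 12/π.
So RHS = -∫_0^2 v(x) φ(x) dx = -12/π.
LHS = RHS, so the identity holds for this test φ.
Moreover u is smooth here and v(x) = u'(x) = 2*x + 1 pointwise, so the identity holds for every test function. Hence v is the weak derivative of u.


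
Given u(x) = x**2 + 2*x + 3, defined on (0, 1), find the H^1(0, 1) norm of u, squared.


||u||_{H^1}^2 = 433/15

The H^1 norm (squared) on an interval (0, L) is
  ||u||_{H^1}^2 = ∫_0^L u(x)^2 dx + ∫_0^L u'(x)^2 dx.
Compute u'(x) = 2*x + 2.
Then u(x)^2 = x**4 + 4*x**3 + 10*x**2 + 12*x + 9 and u'(x)^2 = 4*x**2 + 8*x + 4.
Integrate each monomial from 0 to 1 using ∫_0^1 c·x^n dx = c·1^(n+1)/(n+1):
  ∫_0^1 u(x)^2 dx = ∫_0^1 (x^4 + 4*x^3 + 10*x^2 + 12*x + 9) dx. Term by term:
    ∫_0^1 x^4 dx = 1/5;  ∫_0^1 4*x^3 dx = 1;  ∫_0^1 10*x^2 dx = 10/3;
    ∫_0^1 12*x dx = 6;  ∫_0^1 9 dx = 9.
  Sum: 1/5 + 1 + 10/3 + 6 + 9 = 293/15.
  ∫_0^1 u'(x)^2 dx = ∫_0^1 (4*x^2 + 8*x + 4) dx. Term by term:
    ∫_0^1 4*x^2 dx = 4/3;  ∫_0^1 8*x dx = 4;  ∫_0^1 4 dx = 4.
  Sum: 4/3 + 4 + 4 = 28/3.
Adding: ||u||_{H^1}^2 = 293/15 + 28/3 = 433/15.


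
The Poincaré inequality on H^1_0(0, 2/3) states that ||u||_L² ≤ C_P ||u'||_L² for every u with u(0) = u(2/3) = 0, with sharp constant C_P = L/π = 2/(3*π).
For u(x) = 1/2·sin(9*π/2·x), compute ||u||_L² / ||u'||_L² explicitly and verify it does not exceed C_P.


||u||_L² / ||u'||_L² = 2/(9*π) < C_P = 2/(3*π).

u(x) = 1/2·sin(9*π/2·x), so u'(x) = 9*π*cos(9*π*x/2)/4.
Writing u(x) = A·sin(kπx/L) with A = 1/2 and k = 3, use ∫_0^L sin²(kπx/L) dx = L/2 and ∫_0^L cos²(kπx/L) dx = L/2.
u² = 1/4·sin²(9*π/2·x) and (u')² = 81*π^2/16·cos²(9*π/2·x), and each of sin², cos² integrates to L/2 = 1/3 over (0, 2/3).
∫_0^2/3 u² dx = 1/12, so ||u||_L² = sqrt(3)/6.
∫_0^2/3 (u')² dx = 27*π^2/16, so ||u'||_L² = 3*sqrt(3)*π/4.
Ratio ||u||_L² / ||u'||_L² = 2/(9*π).
Sharp Poincaré constant on H^1_0(0, 2/3) is C_P = L/π = 2/(3*π), achieved by sin(3*π/2·x).
This is the k = 3 harmonic; the ratio L/(kπ) is strictly less than C_P = L/π, consistent with the sharp inequality ||u||_L² ≤ C_P ||u'||_L².


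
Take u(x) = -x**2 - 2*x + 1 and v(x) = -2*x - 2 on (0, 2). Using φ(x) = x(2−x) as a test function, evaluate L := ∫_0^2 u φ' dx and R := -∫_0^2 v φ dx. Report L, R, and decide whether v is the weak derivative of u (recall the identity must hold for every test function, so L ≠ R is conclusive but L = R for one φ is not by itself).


LHS = 16/3, RHS = 16/3. Yes, v = u' weakly.

u(x) = -x**2 - 2*x + 1, classical derivative u'(x) = -2*x - 2.
φ(x) = x(2−x), so φ'(x) = 2 - 2*x.
Note φ(0) = φ(2) = 0, so the boundary term u·φ vanishes.
LHS = ∫_0^2 u(x) φ'(x) dx = ∫_0^2 (2*x^3 + 2*x^2 - 6*x + 2) dx. Term by term:
  ∫_0^2 2*x^3 dx = 8;  ∫_0^2 2*x^2 dx = 16/3;  ∫_0^2 -6*x dx = -12;
  ∫_0^2 2 dx = 4.
Sum: 8 + 16/3 − 12 + 4 = 16/3.
So LHS = 16/3.
∫_0^2 v(x) φ(x) dx = ∫_0^2 (2*x^3 - 2*x^2 - 4*x) dx. Term by term:
  ∫_0^2 2*x^3 dx = 8;  ∫_0^2 -2*x^2 dx = -16/3;  ∫_0^2 -4*x dx = -8.
Sum: 8 − 16/3 − 8 = -16/3.
So RHS = -∫_0^2 v(x) φ(x) dx = 16/3.
LHS = RHS, so the identity holds for this test φ.
Moreover u is smooth here and v(x) = u'(x) = -2*x - 2 pointwise, so the identity holds for every test function. Hence v is the weak derivative of u.


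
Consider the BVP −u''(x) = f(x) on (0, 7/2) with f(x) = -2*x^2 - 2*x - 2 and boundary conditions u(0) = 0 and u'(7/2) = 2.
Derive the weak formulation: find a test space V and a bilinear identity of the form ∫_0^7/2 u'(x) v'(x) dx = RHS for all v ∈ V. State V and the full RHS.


V = {v ∈ H^1(0, 7/2) : v(0) = 0} (test functions vanish at x = 0 where u is specified); weak form: ∫_0^7/2 u'v' dx = ∫_0^7/2 (-2*x^2 - 2*x - 2) v dx + 2·v(7/2) for all v ∈ V.

Multiply both sides by a test function v and integrate from 0 to 7/2:
  ∫_0^7/2 −u''(x) v(x) dx = ∫_0^7/2 f(x) v(x) dx.
Integrate the LHS by parts once:
  ∫_0^7/2 −u'' v dx = −[u'(x) v(x)]_0^7/2 + ∫_0^7/2 u'(x) v'(x) dx.
Thus ∫_0^7/2 u'(x) v'(x) dx = ∫_0^7/2 f(x) v(x) dx + [u'(x) v(x)]_0^7/2.
Choose V so that boundary terms are either known or forced to vanish.
Mixed BC: u(0) = 0 (Dirichlet) and u'(7/2) = 2 (Neumann). Define V = {v ∈ H^1(0, 7/2) : v(0) = 0}. Then [u' v]_0^7/2 = u'(7/2)·v(7/2) − u'(0)·0 = 2·v(7/2).
Weak formulation: find u (satisfying any essential BC) such that ∫_0^7/2 u'(x) v'(x) dx = ∫_0^7/2 f v dx + 2·v(7/2) for all v ∈ V (Dirichlet at 0 absorbed into V; Neumann datum at x = 7/2 contributes the boundary term).
Substituting f(x) = -2*x^2 - 2*x - 2, the right-hand side is ∫_0^7/2 (-2*x^2 - 2*x - 2) v dx + 2·v(7/2).


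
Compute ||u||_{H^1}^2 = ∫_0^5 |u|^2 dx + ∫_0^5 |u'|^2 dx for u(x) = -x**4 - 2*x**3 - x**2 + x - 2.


||u||_{H^1}^2 = 51939275/63

The H^1 norm (squared) on an interval (0, L) is
  ||u||_{H^1}^2 = ∫_0^L u(x)^2 dx + ∫_0^L u'(x)^2 dx.
Compute u'(x) = -4*x**3 - 6*x**2 - 2*x + 1.
Then u(x)^2 = x**8 + 4*x**7 + 6*x**6 + 2*x**5 + x**4 + 6*x**3 + 5*x**2 - 4*x + 4 and u'(x)^2 = 16*x**6 + 48*x**5 + 52*x**4 + 16*x**3 - 8*x**2 - 4*x + 1.
Integrate each monomial from 0 to 5 using ∫_0^5 c·x^n dx = c·5^(n+1)/(n+1):
  ∫_0^5 u(x)^2 dx = ∫_0^5 (x^8 + 4*x^7 + 6*x^6 + 2*x^5 + x^4 + 6*x^3 + 5*x^2 - 4*x + 4) dx. Term by term:
    ∫_0^5 x^8 dx = 1953125/9;  ∫_0^5 4*x^7 dx = 390625/2;  ∫_0^5 6*x^6 dx = 468750/7;
    ∫_0^5 2*x^5 dx = 15625/3;  ∫_0^5 x^4 dx = 625;  ∫_0^5 6*x^3 dx = 1875/2;
    ∫_0^5 5*x^2 dx = 625/3;  ∫_0^5 -4*x dx = -50;  ∫_0^5 4 dx = 20.
  Sum: 1953125/9 + 390625/2 + 468750/7 + 15625/3 + 625 + 1875/2 + 625/3 − 50 + 20 = 30633110/63.
  ∫_0^5 u'(x)^2 dx = ∫_0^5 (16*x^6 + 48*x^5 + 52*x^4 + 16*x^3 - 8*x^2 - 4*x + 1) dx. Term by term:
    ∫_0^5 16*x^6 dx = 1250000/7;  ∫_0^5 48*x^5 dx = 125000;  ∫_0^5 52*x^4 dx = 32500;
    ∫_0^5 16*x^3 dx = 2500;  ∫_0^5 -8*x^2 dx = -1000/3;  ∫_0^5 -4*x dx = -50;
    ∫_0^5 1 dx = 5.
  Sum: 1250000/7 + 125000 + 32500 + 2500 − 1000/3 − 50 + 5 = 7102055/21.
Adding: ||u||_{H^1}^2 = 30633110/63 + 7102055/21 = 51939275/63.


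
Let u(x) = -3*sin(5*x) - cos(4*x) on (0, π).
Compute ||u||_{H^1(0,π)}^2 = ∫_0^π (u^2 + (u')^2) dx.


||u||_{H^1(0,π)}^2 = 340/3 + 251*π/2

u'(x) = 4*sin(4*x) - 15*cos(5*x).
Expand u² and (u')² and integrate term by term on (0, π), using: for integers n ≥ 1, ∫_0^π sin²(nx) dx = ∫_0^π cos²(nx) dx = π/2; for n ≠ n', ∫_0^π sin(nx)sin(n'x) dx = ∫_0^π cos(nx)cos(n'x) dx = 0; and by product-to-sum, ∫_0^π sin(nx)cos(n'x) dx = ½∫_0^π [sin((n+n')x) + sin((n−n')x)] dx, which is 0 when n+n' is even and 2n/(n²−n'²) when n+n' is odd (it need not vanish on (0, π)).
  u² squared terms: (-1)²·∫cos(4x)² dx = 1·π/2 = π/2;  (-3)²·∫sin(5x)² dx = 9·π/2 = 9*π/2.
  u² cross terms: 2·(-1)·(-3)·∫cos(4x)·sin(5x) dx = 6·(10/9) = 20/3.
  So ∫_0^π u² dx = π/2 + 9*π/2 + 20/3 = 20/3 + 5*π.
  (u')² squared terms: (-15)²·∫cos(5x)² dx = 225·π/2 = 225*π/2;  (4)²·∫sin(4x)² dx = 16·π/2 = 8*π.
  (u')² cross terms: 2·(-15)·(4)·∫cos(5x)·sin(4x) dx = -120·(-8/9) = 320/3.
  So ∫_0^π (u')² dx = 225*π/2 + 8*π + 320/3 = 320/3 + 241*π/2.
||u||_{H^1}^2 = (20/3 + 5*π) + (320/3 + 241*π/2) = 340/3 + 251*π/2.


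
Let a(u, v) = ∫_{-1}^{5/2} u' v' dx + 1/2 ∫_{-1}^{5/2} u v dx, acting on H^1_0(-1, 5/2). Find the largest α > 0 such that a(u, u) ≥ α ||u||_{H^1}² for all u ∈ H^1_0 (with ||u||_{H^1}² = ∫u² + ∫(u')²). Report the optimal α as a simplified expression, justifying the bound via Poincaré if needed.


α = (49 + 8*π^2)/(2*(4*π^2 + 49))

Coercivity of a(·,·) on H^1_0(-1, 5/2) means a(u, u) ≥ α ||u||_{H^1}² for every u ∈ H^1_0.
The interval has length L = 7/2, and Poincaré/coercivity depend only on L. Here a(u, u) = ∫(u')² + (1/2)·∫u².
Here 0 < c = 1/2 < 1. The condition a(u,u) ≥ α||u||_{H^1}² reads (1−α)∫(u')² ≥ (α−c)∫u². Any admissible α is ≤ 1 (rapidly oscillating u have ∫u²/∫(u')² → 0), and α = 1 would force 0 ≥ (1−c)∫u², impossible since c < 1; so 1−α > 0. By the sharp Poincaré inequality on H^1_0 of an interval of length L, ∫(u')² ≥ (π/L)²∫u² with equality for the first sine mode sin(π(x−x₀)/L) (x₀ the left endpoint), so the inequality holds for all u iff (1−α)(π/L)² ≥ α − c, i.e. α ≤ ((π/L)² + c)/((π/L)² + 1) = (1 + c(L/π)²)/(1 + (L/π)²). With (π/L)² = 4*π^2/49 and c = 1/2, the largest admissible constant is α = ((π/L)² + c)/((π/L)² + 1).
Simplifying, α = (49 + 8*π^2)/(2*(4*π^2 + 49)).


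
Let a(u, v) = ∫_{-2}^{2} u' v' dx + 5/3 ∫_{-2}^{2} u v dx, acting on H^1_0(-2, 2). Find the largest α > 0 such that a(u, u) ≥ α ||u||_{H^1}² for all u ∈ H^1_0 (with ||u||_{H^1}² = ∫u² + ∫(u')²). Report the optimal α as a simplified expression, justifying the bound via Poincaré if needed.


α = 1

Coercivity of a(·,·) on H^1_0(-2, 2) means a(u, u) ≥ α ||u||_{H^1}² for every u ∈ H^1_0.
The interval has length L = 4, and Poincaré/coercivity depend only on L. Here a(u, u) = ∫(u')² + (5/3)·∫u².
Here c = 5/3 ≥ 1, so a(u,u) = ∫(u')² + c∫u² ≥ ∫(u')² + ∫u² = ||u||_{H^1}², i.e. α = 1 works. No larger α is possible: a(u,u) ≥ α||u||_{H^1}² means (1−α)∫(u')² ≥ (α−c)∫u², and for the modes u_n = sin(nπ(x−x₀)/L) (x₀ the left endpoint) one has ∫u_n²/∫(u_n')² = (L/(nπ))² → 0, so a(u_n,u_n)/||u_n||_{H^1}² → 1. Hence the optimal constant is α = 1.
Therefore α = 1.


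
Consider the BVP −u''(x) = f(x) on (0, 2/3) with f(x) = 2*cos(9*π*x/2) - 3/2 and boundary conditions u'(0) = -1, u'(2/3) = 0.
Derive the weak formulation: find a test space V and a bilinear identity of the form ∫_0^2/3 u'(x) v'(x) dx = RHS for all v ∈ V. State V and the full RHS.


V = H^1(0, 2/3) (v unrestricted at boundary; u is determined up to an additive constant); weak form: ∫_0^2/3 u'v' dx = ∫_0^2/3 (2*cos(9*π*x/2) - 3/2) v dx + v(0) for all v ∈ V.

Multiply both sides by a test function v and integrate from 0 to 2/3:
  ∫_0^2/3 −u''(x) v(x) dx = ∫_0^2/3 f(x) v(x) dx.
Integrate the LHS by parts once:
  ∫_0^2/3 −u'' v dx = −[u'(x) v(x)]_0^2/3 + ∫_0^2/3 u'(x) v'(x) dx.
Thus ∫_0^2/3 u'(x) v'(x) dx = ∫_0^2/3 f(x) v(x) dx + [u'(x) v(x)]_0^2/3.
Choose V so that boundary terms are either known or forced to vanish.
u has inhomogeneous Neumann u'(0) = -1, u'(2/3) = 0. [u' v]_0^2/3 = (0)·v(2/3) − (-1)·v(0) = v(0). Take V = H^1(0, 2/3); boundary term becomes part of RHS.
Weak formulation: find u (satisfying any essential BC) such that ∫_0^2/3 u'(x) v'(x) dx = ∫_0^2/3 f v dx + v(0) for all v ∈ V (Neumann data are natural BCs: they enter the RHS as boundary terms).
Substituting f(x) = 2*cos(9*π*x/2) - 3/2, the right-hand side is ∫_0^2/3 (2*cos(9*π*x/2) - 3/2) v dx + v(0).
Compatibility check (pure Neumann): taking v ≡ 1 ∈ V gives 0 = ∫_0^2/3 f dx + (0) − (-1), i.e. ∫_0^2/3 f dx must equal u'(0) − u'(2/3) = -1. Indeed ∫_0^2/3 (2*cos(9*π*x/2) - 3/2) dx = -1, so the data are compatible. The solution is then unique only up to an additive constant (fix it e.g. by requiring ∫_0^2/3 u dx = 0).


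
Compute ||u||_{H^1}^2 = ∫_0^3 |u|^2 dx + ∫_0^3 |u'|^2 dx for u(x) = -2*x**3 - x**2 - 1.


||u||_{H^1}^2 = 145527/35

The H^1 norm (squared) on an interval (0, L) is
  ||u||_{H^1}^2 = ∫_0^L u(x)^2 dx + ∫_0^L u'(x)^2 dx.
Compute u'(x) = -6*x**2 - 2*x.
Then u(x)^2 = 4*x**6 + 4*x**5 + x**4 + 4*x**3 + 2*x**2 + 1 and u'(x)^2 = 36*x**4 + 24*x**3 + 4*x**2.
Integrate each monomial from 0 to 3 using ∫_0^3 c·x^n dx = c·3^(n+1)/(n+1):
  ∫_0^3 u(x)^2 dx = ∫_0^3 (4*x^6 + 4*x^5 + x^4 + 4*x^3 + 2*x^2 + 1) dx. Term by term:
    ∫_0^3 4*x^6 dx = 8748/7;  ∫_0^3 4*x^5 dx = 486;  ∫_0^3 x^4 dx = 243/5;
    ∫_0^3 4*x^3 dx = 81;  ∫_0^3 2*x^2 dx = 18;  ∫_0^3 1 dx = 3.
  Sum: 8748/7 + 486 + 243/5 + 81 + 18 + 3 = 66021/35.
  ∫_0^3 u'(x)^2 dx = ∫_0^3 (36*x^4 + 24*x^3 + 4*x^2) dx. Term by term:
    ∫_0^3 36*x^4 dx = 8748/5;  ∫_0^3 24*x^3 dx = 486;  ∫_0^3 4*x^2 dx = 36.
  Sum: 8748/5 + 486 + 36 = 11358/5.
Adding: ||u||_{H^1}^2 = 66021/35 + 11358/5 = 145527/35.


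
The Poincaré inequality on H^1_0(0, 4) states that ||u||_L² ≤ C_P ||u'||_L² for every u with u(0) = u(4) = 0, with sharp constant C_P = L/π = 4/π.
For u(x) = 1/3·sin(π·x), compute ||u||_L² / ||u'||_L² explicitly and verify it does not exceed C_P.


||u||_L² / ||u'||_L² = 1/π < C_P = 4/π.

u(x) = 1/3·sin(π·x), so u'(x) = π*cos(π*x)/3.
Writing u(x) = A·sin(kπx/L) with A = 1/3 and k = 4, use ∫_0^L sin²(kπx/L) dx = L/2 and ∫_0^L cos²(kπx/L) dx = L/2.
u² = 1/9·sin²(π·x) and (u')² = π^2/9·cos²(π·x), and each of sin², cos² integrates to L/2 = 2 over (0, 4).
∫_0^4 u² dx = 2/9, so ||u||_L² = sqrt(2)/3.
∫_0^4 (u')² dx = 2*π^2/9, so ||u'||_L² = sqrt(2)*π/3.
Ratio ||u||_L² / ||u'||_L² = 1/π.
Sharp Poincaré constant on H^1_0(0, 4) is C_P = L/π = 4/π, achieved by sin(π/4·x).
This is the k = 4 harmonic; the ratio L/(kπ) is strictly less than C_P = L/π, consistent with the sharp inequality ||u||_L² ≤ C_P ||u'||_L².


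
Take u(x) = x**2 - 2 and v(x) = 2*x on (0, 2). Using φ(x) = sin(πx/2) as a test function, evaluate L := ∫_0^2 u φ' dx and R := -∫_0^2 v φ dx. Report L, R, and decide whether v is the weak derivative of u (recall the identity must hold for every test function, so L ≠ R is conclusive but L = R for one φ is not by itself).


LHS = -8/π, RHS = -8/π. Yes, v = u' weakly.

u(x) = x**2 - 2, classical derivative u'(x) = 2*x.
φ(x) = sin(πx/2), so φ'(x) = π*cos(π*x/2)/2.
Note φ(0) = φ(2) = 0, so the boundary term u·φ vanishes.
LHS = ∫_0^2 u(x) φ'(x) dx = ∫_0^2 (π*x^2*cos(π*x/2)/2 - π*cos(π*x/2)) dx. Term by term:
  ∫_0^2 -π*cos(π*x/2) dx = 0;  ∫_0^2 π*x^2*cos(π*x/2)/2 dx = -8/π.
Sum: 0 − 8/π = -8/π.
So LHS = -8/π.
∫_0^2 v(x) φ(x) dx = ∫_0^2 (2*x*sin(π*x/2)) dx. Term by term:
  ∫_0^2 2*x*sin(π*x/2) dx = 8/π.
So RHS = -∫_0^2 v(x) φ(x) dx = -8/π.
LHS = RHS, so the identity holds for this test φ.
Moreover u is smooth here and v(x) = u'(x) = 2*x pointwise, so the identity holds for every test function. Hence v is the weak derivative of u.


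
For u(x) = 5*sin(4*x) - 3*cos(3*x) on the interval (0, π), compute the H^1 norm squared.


||u||_{H^1(0,π)}^2 = -2400/7 + 515*π/2

u'(x) = 9*sin(3*x) + 20*cos(4*x).
Expand u² and (u')² and integrate term by term on (0, π), using: for integers n ≥ 1, ∫_0^π sin²(nx) dx = ∫_0^π cos²(nx) dx = π/2; for n ≠ n', ∫_0^π sin(nx)sin(n'x) dx = ∫_0^π cos(nx)cos(n'x) dx = 0; and by product-to-sum, ∫_0^π sin(nx)cos(n'x) dx = ½∫_0^π [sin((n+n')x) + sin((n−n')x)] dx, which is 0 when n+n' is even and 2n/(n²−n'²) when n+n' is odd (it need not vanish on (0, π)).
  u² squared terms: (-3)²·∫cos(3x)² dx = 9·π/2 = 9*π/2;  (5)²·∫sin(4x)² dx = 25·π/2 = 25*π/2.
  u² cross terms: 2·(-3)·(5)·∫cos(3x)·sin(4x) dx = -30·(8/7) = -240/7.
  So ∫_0^π u² dx = 9*π/2 + 25*π/2 − 240/7 = -240/7 + 17*π.
  (u')² squared terms: (9)²·∫sin(3x)² dx = 81·π/2 = 81*π/2;  (20)²·∫cos(4x)² dx = 400·π/2 = 200*π.
  (u')² cross terms: 2·(9)·(20)·∫sin(3x)·cos(4x) dx = 360·(-6/7) = -2160/7.
  So ∫_0^π (u')² dx = 81*π/2 + 200*π − 2160/7 = -2160/7 + 481*π/2.
||u||_{H^1}^2 = (-240/7 + 17*π) + (-2160/7 + 481*π/2) = -2400/7 + 515*π/2.


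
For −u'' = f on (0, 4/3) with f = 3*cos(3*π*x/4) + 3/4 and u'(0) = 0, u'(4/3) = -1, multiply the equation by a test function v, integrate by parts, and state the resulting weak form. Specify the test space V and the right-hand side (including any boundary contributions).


V = H^1(0, 4/3) (v unrestricted at boundary; u is determined up to an additive constant); weak form: ∫_0^4/3 u'v' dx = ∫_0^4/3 (3*cos(3*π*x/4) + 3/4) v dx − v(4/3) for all v ∈ V.

Multiply both sides by a test function v and integrate from 0 to 4/3:
  ∫_0^4/3 −u''(x) v(x) dx = ∫_0^4/3 f(x) v(x) dx.
Integrate the LHS by parts once:
  ∫_0^4/3 −u'' v dx = −[u'(x) v(x)]_0^4/3 + ∫_0^4/3 u'(x) v'(x) dx.
Thus ∫_0^4/3 u'(x) v'(x) dx = ∫_0^4/3 f(x) v(x) dx + [u'(x) v(x)]_0^4/3.
Choose V so that boundary terms are either known or forced to vanish.
u has inhomogeneous Neumann u'(0) = 0, u'(4/3) = -1. [u' v]_0^4/3 = (-1)·v(4/3) − (0)·v(0) = − v(4/3). Take V = H^1(0, 4/3); boundary term becomes part of RHS.
Weak formulation: find u (satisfying any essential BC) such that ∫_0^4/3 u'(x) v'(x) dx = ∫_0^4/3 f v dx − v(4/3) for all v ∈ V (Neumann data are natural BCs: they enter the RHS as boundary terms).
Substituting f(x) = 3*cos(3*π*x/4) + 3/4, the right-hand side is ∫_0^4/3 (3*cos(3*π*x/4) + 3/4) v dx − v(4/3).
Compatibility check (pure Neumann): taking v ≡ 1 ∈ V gives 0 = ∫_0^4/3 f dx + (-1) − (0), i.e. ∫_0^4/3 f dx must equal u'(0) − u'(4/3) = 1. Indeed ∫_0^4/3 (3*cos(3*π*x/4) + 3/4) dx = 1, so the data are compatible. The solution is then unique only up to an additive constant (fix it e.g. by requiring ∫_0^4/3 u dx = 0).
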